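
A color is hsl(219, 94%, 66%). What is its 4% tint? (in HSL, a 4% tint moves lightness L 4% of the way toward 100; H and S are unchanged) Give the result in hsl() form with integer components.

hsl(219, 94%, 67%)

L moves 4% from 66 toward 100: 66 + 1.36 = 67.36 → 67.
H and S are unchanged.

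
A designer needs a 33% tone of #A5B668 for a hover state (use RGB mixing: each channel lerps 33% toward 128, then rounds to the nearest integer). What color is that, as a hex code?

#99A470

#A5B668 is rgb(165, 182, 104).
Lerp each channel 33% toward 128:
  R: 165 − 12.21 = 152.79 → 153
  G: 182 + 0.33×(128−182) = 182 − 17.82 = 164.18 → 164
  B: 104 + 0.33×(128−104) = 104 + 7.92 = 111.92 → 112
rgb(153, 164, 112) = #99A470.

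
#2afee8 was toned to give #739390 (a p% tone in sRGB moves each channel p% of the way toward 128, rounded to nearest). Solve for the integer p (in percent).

85%

#2afee8 is rgb(42, 254, 232); #739390 is rgb(115, 147, 144).
On the G channel (widest range): 147 ≈ 254 + (p/100)(128 − 254), so p ≈ 100×(147 − 254)/(128 − 254) = -10700/-126 = 84.92.
p = 85 reproduces all three channels after rounding.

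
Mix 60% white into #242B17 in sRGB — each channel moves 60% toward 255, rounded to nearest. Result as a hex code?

#242B17 is rgb(36, 43, 23).
Per channel, c → c + 0.6(255 − c):
  R: 36 + 0.6×(255−36) = 36 + 131.4 = 167.4 → 167
  G: 43 + 0.6×(255−43) = 43 + 127.2 = 170.2 → 170
  B: 23 + 0.6×(255−23) = 23 + 139.2 = 162.2 → 162
rgb(167, 170, 162) = #A7AAA2.

#A7AAA2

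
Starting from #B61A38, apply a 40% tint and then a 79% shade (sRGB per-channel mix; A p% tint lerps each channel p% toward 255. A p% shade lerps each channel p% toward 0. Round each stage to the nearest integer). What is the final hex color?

#2C191D

#B61A38 is rgb(182, 26, 56).
Per channel, c → c + 0.4(255 − c):
  R: 182 + 29.2 = 211.2 → 211
  G: 26 + 0.4×(255−26) = 26 + 91.6 = 117.6 → 118
  B: 56 + 79.6 = 135.6 → 136
After the tint: rgb(211, 118, 136) = #D37688.
A 79% shade moves each channel 79% toward 0:
  R: 211 + 0.79×(0−211) = 211 − 166.69 = 44.31 → 44
  G: 118 + 0.79×(0−118) = 118 − 93.22 = 24.78 → 25
  B: 136 + 0.79×(0−136) = 136 − 107.44 = 28.56 → 29
rgb(44, 25, 29) = #2C191D.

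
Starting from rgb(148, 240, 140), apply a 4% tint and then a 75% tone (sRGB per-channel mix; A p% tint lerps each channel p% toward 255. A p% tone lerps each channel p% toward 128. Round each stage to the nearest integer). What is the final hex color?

#869C84

A 4% tint moves each channel 4% toward 255:
  R: 148 + 4.28 = 152.28 → 152
  G: 240 + 0.04×(255−240) = 240 + 0.6 = 240.6 → 241
  B: 140 + 0.04×(255−140) = 140 + 4.6 = 144.6 → 145
After the tint: rgb(152, 241, 145) = #98F191.
A 75% tone moves each channel 75% toward 128:
  R: 152 − 18 = 134 → 134
  G: 241 − 84.75 = 156.25 → 156
  B: 145 − 12.75 = 132.25 → 132
rgb(134, 156, 132) = #869C84.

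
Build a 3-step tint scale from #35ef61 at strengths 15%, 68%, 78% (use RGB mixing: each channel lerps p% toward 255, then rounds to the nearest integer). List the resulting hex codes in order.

#53f179, #befacc, #d3fbdc

#35ef61 is rgb(53, 239, 97).
15%: (53 + 30.3 = 83.3→83, 239 + 2.4 = 241.4→241, 97 + 23.7 = 120.7→121) → #53f179
68%: (53 + 137.36 = 190.36→190, 239 + 10.88 = 249.88→250, 97 + 107.44 = 204.44→204) → #befacc
78%: (53 + 157.56 = 210.56→211, 239 + 12.48 = 251.48→251, 97 + 123.24 = 220.24→220) → #d3fbdc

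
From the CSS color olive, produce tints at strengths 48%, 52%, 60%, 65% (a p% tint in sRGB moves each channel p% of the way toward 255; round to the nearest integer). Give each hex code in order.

CSS olive is rgb(128, 128, 0).
48%: (128 + 60.96 = 188.96→189, 128 + 60.96 = 188.96→189, 0 + 122.4 = 122.4→122) → #BDBD7A
52%: (128 + 66.04 = 194.04→194, 128 + 66.04 = 194.04→194, 0 + 132.6 = 132.6→133) → #C2C285
60%: (128 + 76.2 = 204.2→204, 128 + 76.2 = 204.2→204, 0 + 153 = 153→153) → #CCCC99
65%: (128 + 82.55 = 210.55→211, 128 + 82.55 = 210.55→211, 0 + 165.75 = 165.75→166) → #D3D3A6

#BDBD7A, #C2C285, #CCCC99, #D3D3A6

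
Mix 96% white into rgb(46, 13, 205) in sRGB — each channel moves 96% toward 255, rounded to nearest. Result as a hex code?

#f7f5fd

Per channel, c → c + 0.96(255 − c):
  R: 46 + 0.96×(255−46) = 46 + 200.64 = 246.64 → 247
  G: 13 + 232.32 = 245.32 → 245
  B: 205 + 0.96×(255−205) = 205 + 48 = 253 → 253
rgb(247, 245, 253) = #f7f5fd.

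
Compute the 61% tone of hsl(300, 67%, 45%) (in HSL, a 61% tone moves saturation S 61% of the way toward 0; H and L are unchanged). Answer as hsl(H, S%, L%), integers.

hsl(300, 26%, 45%)

S moves 61% from 67 toward 0: 67 − 40.87 = 26.13 → 26.
H and L are unchanged.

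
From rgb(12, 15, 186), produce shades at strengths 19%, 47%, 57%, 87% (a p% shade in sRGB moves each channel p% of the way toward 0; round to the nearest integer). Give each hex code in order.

19%: (12 − 2.28 = 9.72→10, 15 − 2.85 = 12.15→12, 186 − 35.34 = 150.66→151) → #0a0c97
47%: (12 − 5.64 = 6.36→6, 15 − 7.05 = 7.95→8, 186 − 87.42 = 98.58→99) → #060863
57%: (12 − 6.84 = 5.16→5, 15 − 8.55 = 6.45→6, 186 − 106.02 = 79.98→80) → #050650
87%: (12 − 10.44 = 1.56→2, 15 − 13.05 = 1.95→2, 186 − 161.82 = 24.18→24) → #020218

#0a0c97, #060863, #050650, #020218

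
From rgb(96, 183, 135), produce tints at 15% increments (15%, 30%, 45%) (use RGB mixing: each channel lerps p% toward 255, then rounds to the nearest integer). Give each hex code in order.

15%: (96 + 23.85 = 119.85→120, 183 + 10.8 = 193.8→194, 135 + 18 = 153→153) → #78C299
30%: (96 + 47.7 = 143.7→144, 183 + 21.6 = 204.6→205, 135 + 36 = 171→171) → #90CDAB
45%: (96 + 71.55 = 167.55→168, 183 + 32.4 = 215.4→215, 135 + 54 = 189→189) → #A8D7BD

#78C299, #90CDAB, #A8D7BD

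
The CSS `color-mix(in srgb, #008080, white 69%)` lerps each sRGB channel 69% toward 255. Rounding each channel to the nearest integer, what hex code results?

#B0D8D8

#008080 is rgb(0, 128, 128).
Per channel, c → c + 0.69(255 − c):
  R: 0 + 175.95 = 175.95 → 176
  G: 128 + 87.63 = 215.63 → 216
  B: 128 + 0.69×(255−128) = 128 + 87.63 = 215.63 → 216
rgb(176, 216, 216) = #B0D8D8.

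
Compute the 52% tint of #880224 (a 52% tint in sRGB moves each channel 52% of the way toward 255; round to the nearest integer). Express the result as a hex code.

#880224 is rgb(136, 2, 36).
Lerp each channel 52% toward 255:
  R: 136 + 0.52×(255−136) = 136 + 61.88 = 197.88 → 198
  G: 2 + 0.52×(255−2) = 2 + 131.56 = 133.56 → 134
  B: 36 + 0.52×(255−36) = 36 + 113.88 = 149.88 → 150
rgb(198, 134, 150) = #C68696.

#C68696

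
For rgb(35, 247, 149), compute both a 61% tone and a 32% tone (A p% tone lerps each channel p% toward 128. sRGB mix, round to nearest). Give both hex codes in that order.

#5CAE88, #41D18E

61% tone:
  R: 35 + 0.61×(128−35) = 35 + 56.73 = 91.73 → 92
  G: 247 − 72.59 = 174.41 → 174
  B: 149 + 0.61×(128−149) = 149 − 12.81 = 136.19 → 136
  → #5CAE88
32% tone:
  R: 35 + 29.76 = 64.76 → 65
  G: 247 − 38.08 = 208.92 → 209
  B: 149 + 0.32×(128−149) = 149 − 6.72 = 142.28 → 142
  → #41D18E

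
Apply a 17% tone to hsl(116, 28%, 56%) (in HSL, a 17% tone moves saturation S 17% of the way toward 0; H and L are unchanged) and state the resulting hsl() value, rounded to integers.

hsl(116, 23%, 56%)

S moves 17% from 28 toward 0: 28 − 4.76 = 23.24 → 23.
H and L are unchanged.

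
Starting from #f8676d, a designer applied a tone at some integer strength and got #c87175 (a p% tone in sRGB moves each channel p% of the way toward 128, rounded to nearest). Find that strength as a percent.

#f8676d is rgb(248, 103, 109); #c87175 is rgb(200, 113, 117).
On the R channel (widest range): 200 ≈ 248 + (p/100)(128 − 248), so p ≈ 100×(200 − 248)/(128 − 248) = -4800/-120 = 40.00.
p = 40 reproduces all three channels after rounding.

40%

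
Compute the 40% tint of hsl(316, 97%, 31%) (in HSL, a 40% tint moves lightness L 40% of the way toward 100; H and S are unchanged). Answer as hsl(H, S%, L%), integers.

L moves 40% from 31 toward 100: 31 + 27.6 = 58.6 → 59.
H and S are unchanged.

hsl(316, 97%, 59%)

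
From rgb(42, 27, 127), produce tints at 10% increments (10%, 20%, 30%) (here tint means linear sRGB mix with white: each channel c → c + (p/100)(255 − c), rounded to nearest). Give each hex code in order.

#3F328C, #554999, #6A5FA5

10%: (42 + 21.3 = 63.3→63, 27 + 22.8 = 49.8→50, 127 + 12.8 = 139.8→140) → #3F328C
20%: (42 + 42.6 = 84.6→85, 27 + 45.6 = 72.6→73, 127 + 25.6 = 152.6→153) → #554999
30%: (42 + 63.9 = 105.9→106, 27 + 68.4 = 95.4→95, 127 + 38.4 = 165.4→165) → #6A5FA5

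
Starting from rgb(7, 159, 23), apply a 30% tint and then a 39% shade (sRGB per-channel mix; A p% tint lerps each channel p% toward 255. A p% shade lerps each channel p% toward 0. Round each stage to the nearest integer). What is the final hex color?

#317339

Lerp each channel 30% toward 255:
  R: 7 + 0.3×(255−7) = 7 + 74.4 = 81.4 → 81
  G: 159 + 28.8 = 187.8 → 188
  B: 23 + 69.6 = 92.6 → 93
After the tint: rgb(81, 188, 93) = #51BC5D.
Lerp each channel 39% toward 0:
  R: 81 + 0.39×(0−81) = 81 − 31.59 = 49.41 → 49
  G: 188 + 0.39×(0−188) = 188 − 73.32 = 114.68 → 115
  B: 93 − 36.27 = 56.73 → 57
rgb(49, 115, 57) = #317339.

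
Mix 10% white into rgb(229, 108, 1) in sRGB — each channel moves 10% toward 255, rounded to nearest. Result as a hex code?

Lerp each channel 10% toward 255:
  R: 229 + 0.1×(255−229) = 229 + 2.6 = 231.6 → 232
  G: 108 + 0.1×(255−108) = 108 + 14.7 = 122.7 → 123
  B: 1 + 25.4 = 26.4 → 26
rgb(232, 123, 26) = #e87b1a.

#e87b1a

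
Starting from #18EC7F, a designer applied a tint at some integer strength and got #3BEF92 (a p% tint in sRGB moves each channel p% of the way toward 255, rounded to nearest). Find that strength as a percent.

#18EC7F is rgb(24, 236, 127); #3BEF92 is rgb(59, 239, 146).
On the R channel (widest range): 59 ≈ 24 + (p/100)(255 − 24), so p ≈ 100×(59 − 24)/(255 − 24) = 3500/231 = 15.15.
p = 15 reproduces all three channels after rounding.

15%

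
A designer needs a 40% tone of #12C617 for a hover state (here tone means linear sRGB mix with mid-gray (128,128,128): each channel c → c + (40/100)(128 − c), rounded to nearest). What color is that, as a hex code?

#12C617 is rgb(18, 198, 23).
Lerp each channel 40% toward 128:
  R: 18 + 0.4×(128−18) = 18 + 44 = 62 → 62
  G: 198 + 0.4×(128−198) = 198 − 28 = 170 → 170
  B: 23 + 0.4×(128−23) = 23 + 42 = 65 → 65
rgb(62, 170, 65) = #3EAA41.

#3EAA41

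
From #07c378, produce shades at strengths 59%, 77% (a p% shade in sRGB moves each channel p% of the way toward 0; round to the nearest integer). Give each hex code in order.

#07c378 is rgb(7, 195, 120).
59%: (7 − 4.13 = 2.87→3, 195 − 115.05 = 79.95→80, 120 − 70.8 = 49.2→49) → #035031
77%: (7 − 5.39 = 1.61→2, 195 − 150.15 = 44.85→45, 120 − 92.4 = 27.6→28) → #022d1c

#035031, #022d1c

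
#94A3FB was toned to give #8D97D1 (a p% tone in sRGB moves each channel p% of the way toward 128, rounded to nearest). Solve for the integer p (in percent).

#94A3FB is rgb(148, 163, 251); #8D97D1 is rgb(141, 151, 209).
On the B channel (widest range): 209 ≈ 251 + (p/100)(128 − 251), so p ≈ 100×(209 − 251)/(128 − 251) = -4200/-123 = 34.15.
p = 34 reproduces all three channels after rounding.

34%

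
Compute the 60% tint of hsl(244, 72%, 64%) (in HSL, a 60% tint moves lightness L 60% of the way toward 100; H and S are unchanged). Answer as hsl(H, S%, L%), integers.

L moves 60% from 64 toward 100: 64 + 21.6 = 85.6 → 86.
H and S are unchanged.

hsl(244, 72%, 86%)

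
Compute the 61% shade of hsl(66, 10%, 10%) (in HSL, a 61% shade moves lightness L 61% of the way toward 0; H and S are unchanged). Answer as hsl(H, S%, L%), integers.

L moves 61% from 10 toward 0: 10 − 6.1 = 3.9 → 4.
H and S are unchanged.

hsl(66, 10%, 4%)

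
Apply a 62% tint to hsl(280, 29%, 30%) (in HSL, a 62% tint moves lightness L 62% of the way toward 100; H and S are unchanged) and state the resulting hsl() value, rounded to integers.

L moves 62% from 30 toward 100: 30 + 43.4 = 73.4 → 73.
H and S are unchanged.

hsl(280, 29%, 73%)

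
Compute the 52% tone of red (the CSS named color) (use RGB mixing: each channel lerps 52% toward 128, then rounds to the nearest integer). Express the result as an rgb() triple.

rgb(189, 67, 67)

CSS red is rgb(255, 0, 0).
Lerp each channel 52% toward 128:
  R: 255 − 66.04 = 188.96 → 189
  G: 0 + 0.52×(128−0) = 0 + 66.56 = 66.56 → 67
  B: 0 + 66.56 = 66.56 → 67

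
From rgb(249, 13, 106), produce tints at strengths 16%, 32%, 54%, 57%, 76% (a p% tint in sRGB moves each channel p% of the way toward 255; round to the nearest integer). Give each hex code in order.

16%: (249 + 0.96 = 249.96→250, 13 + 38.72 = 51.72→52, 106 + 23.84 = 129.84→130) → #fa3482
32%: (249 + 1.92 = 250.92→251, 13 + 77.44 = 90.44→90, 106 + 47.68 = 153.68→154) → #fb5a9a
54%: (249 + 3.24 = 252.24→252, 13 + 130.68 = 143.68→144, 106 + 80.46 = 186.46→186) → #fc90ba
57%: (249 + 3.42 = 252.42→252, 13 + 137.94 = 150.94→151, 106 + 84.93 = 190.93→191) → #fc97bf
76%: (249 + 4.56 = 253.56→254, 13 + 183.92 = 196.92→197, 106 + 113.24 = 219.24→219) → #fec5db

#fa3482, #fb5a9a, #fc90ba, #fc97bf, #fec5db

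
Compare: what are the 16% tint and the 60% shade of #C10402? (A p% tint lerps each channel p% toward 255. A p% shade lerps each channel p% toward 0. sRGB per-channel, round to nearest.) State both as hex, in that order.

#C10402 is rgb(193, 4, 2).
16% tint:
  R: 193 + 9.92 = 202.92 → 203
  G: 4 + 0.16×(255−4) = 4 + 40.16 = 44.16 → 44
  B: 2 + 0.16×(255−2) = 2 + 40.48 = 42.48 → 42
  → #CB2C2A
60% shade:
  R: 193 − 115.8 = 77.2 → 77
  G: 4 + 0.6×(0−4) = 4 − 2.4 = 1.6 → 2
  B: 2 − 1.2 = 0.8 → 1
  → #4D0201

#CB2C2A, #4D0201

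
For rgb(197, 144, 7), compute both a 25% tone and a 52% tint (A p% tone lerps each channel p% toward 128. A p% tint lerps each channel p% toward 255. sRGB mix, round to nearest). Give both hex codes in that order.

#b48c25, #e3ca88

25% tone:
  R: 197 + 0.25×(128−197) = 197 − 17.25 = 179.75 → 180
  G: 144 + 0.25×(128−144) = 144 − 4 = 140 → 140
  B: 7 + 30.25 = 37.25 → 37
  → #b48c25
52% tint:
  R: 197 + 30.16 = 227.16 → 227
  G: 144 + 0.52×(255−144) = 144 + 57.72 = 201.72 → 202
  B: 7 + 128.96 = 135.96 → 136
  → #e3ca88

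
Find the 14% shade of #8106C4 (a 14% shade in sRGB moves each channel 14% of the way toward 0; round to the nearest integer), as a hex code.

#6F05A9

#8106C4 is rgb(129, 6, 196).
Per channel, c → c + 0.14(0 − c):
  R: 129 + 0.14×(0−129) = 129 − 18.06 = 110.94 → 111
  G: 6 − 0.84 = 5.16 → 5
  B: 196 + 0.14×(0−196) = 196 − 27.44 = 168.56 → 169
rgb(111, 5, 169) = #6F05A9.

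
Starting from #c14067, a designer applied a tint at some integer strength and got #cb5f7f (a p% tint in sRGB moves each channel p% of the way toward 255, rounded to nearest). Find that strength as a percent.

16%

#c14067 is rgb(193, 64, 103); #cb5f7f is rgb(203, 95, 127).
On the G channel (widest range): 95 ≈ 64 + (p/100)(255 − 64), so p ≈ 100×(95 − 64)/(255 − 64) = 3100/191 = 16.23.
p = 16 reproduces all three channels after rounding.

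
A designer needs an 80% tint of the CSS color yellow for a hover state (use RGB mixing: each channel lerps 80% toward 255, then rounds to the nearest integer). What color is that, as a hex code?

CSS yellow is rgb(255, 255, 0).
Per channel, c → c + 0.8(255 − c):
  R: 255 + 0.8×(255−255) = 255 + 0 = 255 → 255
  G: 255 + 0.8×(255−255) = 255 + 0 = 255 → 255
  B: 0 + 204 = 204 → 204
rgb(255, 255, 204) = #ffffcc.

#ffffcc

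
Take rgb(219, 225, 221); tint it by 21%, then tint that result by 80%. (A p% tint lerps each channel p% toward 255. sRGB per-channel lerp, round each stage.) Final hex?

#F9FAFA

Per channel, c → c + 0.21(255 − c):
  R: 219 + 7.56 = 226.56 → 227
  G: 225 + 6.3 = 231.3 → 231
  B: 221 + 7.14 = 228.14 → 228
After the tint: rgb(227, 231, 228) = #E3E7E4.
An 80% tint moves each channel 80% toward 255:
  R: 227 + 22.4 = 249.4 → 249
  G: 231 + 0.8×(255−231) = 231 + 19.2 = 250.2 → 250
  B: 228 + 21.6 = 249.6 → 250
rgb(249, 250, 250) = #F9FAFA.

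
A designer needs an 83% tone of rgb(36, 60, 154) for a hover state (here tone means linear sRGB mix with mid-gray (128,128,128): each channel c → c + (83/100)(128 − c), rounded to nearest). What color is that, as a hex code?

#707484

Lerp each channel 83% toward 128:
  R: 36 + 76.36 = 112.36 → 112
  G: 60 + 56.44 = 116.44 → 116
  B: 154 − 21.58 = 132.42 → 132
rgb(112, 116, 132) = #707484.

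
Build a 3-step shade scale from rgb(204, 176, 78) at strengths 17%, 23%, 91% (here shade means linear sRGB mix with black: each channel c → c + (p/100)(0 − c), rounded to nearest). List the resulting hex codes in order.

#a99241, #9d883c, #121007

17%: (204 − 34.68 = 169.32→169, 176 − 29.92 = 146.08→146, 78 − 13.26 = 64.74→65) → #a99241
23%: (204 − 46.92 = 157.08→157, 176 − 40.48 = 135.52→136, 78 − 17.94 = 60.06→60) → #9d883c
91%: (204 − 185.64 = 18.36→18, 176 − 160.16 = 15.84→16, 78 − 70.98 = 7.02→7) → #121007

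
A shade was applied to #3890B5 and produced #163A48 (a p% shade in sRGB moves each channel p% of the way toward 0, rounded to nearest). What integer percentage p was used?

60%

#3890B5 is rgb(56, 144, 181); #163A48 is rgb(22, 58, 72).
On the B channel (widest range): 72 ≈ 181 + (p/100)(0 − 181), so p ≈ 100×(72 − 181)/(0 − 181) = -10900/-181 = 60.22.
p = 60 reproduces all three channels after rounding.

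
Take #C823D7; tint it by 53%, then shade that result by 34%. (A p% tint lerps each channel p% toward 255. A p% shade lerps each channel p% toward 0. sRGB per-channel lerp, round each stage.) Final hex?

#97649C

#C823D7 is rgb(200, 35, 215).
Lerp each channel 53% toward 255:
  R: 200 + 0.53×(255−200) = 200 + 29.15 = 229.15 → 229
  G: 35 + 0.53×(255−35) = 35 + 116.6 = 151.6 → 152
  B: 215 + 0.53×(255−215) = 215 + 21.2 = 236.2 → 236
After the tint: rgb(229, 152, 236) = #E598EC.
Per channel, c → c + 0.34(0 − c):
  R: 229 − 77.86 = 151.14 → 151
  G: 152 + 0.34×(0−152) = 152 − 51.68 = 100.32 → 100
  B: 236 + 0.34×(0−236) = 236 − 80.24 = 155.76 → 156
rgb(151, 100, 156) = #97649C.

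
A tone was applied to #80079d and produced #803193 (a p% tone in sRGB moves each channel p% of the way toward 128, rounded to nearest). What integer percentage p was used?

#80079d is rgb(128, 7, 157); #803193 is rgb(128, 49, 147).
On the G channel (widest range): 49 ≈ 7 + (p/100)(128 − 7), so p ≈ 100×(49 − 7)/(128 − 7) = 4200/121 = 34.71.
p = 35 reproduces all three channels after rounding.

35%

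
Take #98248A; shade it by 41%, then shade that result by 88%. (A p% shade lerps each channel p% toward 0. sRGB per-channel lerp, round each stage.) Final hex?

#98248A is rgb(152, 36, 138).
A 41% shade moves each channel 41% toward 0:
  R: 152 + 0.41×(0−152) = 152 − 62.32 = 89.68 → 90
  G: 36 + 0.41×(0−36) = 36 − 14.76 = 21.24 → 21
  B: 138 − 56.58 = 81.42 → 81
After the shade: rgb(90, 21, 81) = #5A1551.
An 88% shade moves each channel 88% toward 0:
  R: 90 − 79.2 = 10.8 → 11
  G: 21 − 18.48 = 2.52 → 3
  B: 81 + 0.88×(0−81) = 81 − 71.28 = 9.72 → 10
rgb(11, 3, 10) = #0B030A.

#0B030A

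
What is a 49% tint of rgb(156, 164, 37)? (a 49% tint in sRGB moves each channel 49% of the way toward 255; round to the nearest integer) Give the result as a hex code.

#CDD190

Per channel, c → c + 0.49(255 − c):
  R: 156 + 48.51 = 204.51 → 205
  G: 164 + 0.49×(255−164) = 164 + 44.59 = 208.59 → 209
  B: 37 + 0.49×(255−37) = 37 + 106.82 = 143.82 → 144
rgb(205, 209, 144) = #CDD190.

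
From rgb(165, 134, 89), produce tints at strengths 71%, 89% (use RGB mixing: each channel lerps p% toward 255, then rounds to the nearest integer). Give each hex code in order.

#E5DCCF, #F5F2ED

71%: (165 + 63.9 = 228.9→229, 134 + 85.91 = 219.91→220, 89 + 117.86 = 206.86→207) → #E5DCCF
89%: (165 + 80.1 = 245.1→245, 134 + 107.69 = 241.69→242, 89 + 147.74 = 236.74→237) → #F5F2ED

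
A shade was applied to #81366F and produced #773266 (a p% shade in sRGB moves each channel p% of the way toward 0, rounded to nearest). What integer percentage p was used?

#81366F is rgb(129, 54, 111); #773266 is rgb(119, 50, 102).
On the R channel (widest range): 119 ≈ 129 + (p/100)(0 − 129), so p ≈ 100×(119 − 129)/(0 − 129) = -1000/-129 = 7.75.
p = 8 reproduces all three channels after rounding.

8%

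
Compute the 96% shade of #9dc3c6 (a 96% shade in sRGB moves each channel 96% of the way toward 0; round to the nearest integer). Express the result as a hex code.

#060808

#9dc3c6 is rgb(157, 195, 198).
Lerp each channel 96% toward 0:
  R: 157 + 0.96×(0−157) = 157 − 150.72 = 6.28 → 6
  G: 195 + 0.96×(0−195) = 195 − 187.2 = 7.8 → 8
  B: 198 + 0.96×(0−198) = 198 − 190.08 = 7.92 → 8
rgb(6, 8, 8) = #060808.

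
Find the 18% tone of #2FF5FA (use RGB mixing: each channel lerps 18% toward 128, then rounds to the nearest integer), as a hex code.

#2FF5FA is rgb(47, 245, 250).
An 18% tone moves each channel 18% toward 128:
  R: 47 + 14.58 = 61.58 → 62
  G: 245 − 21.06 = 223.94 → 224
  B: 250 − 21.96 = 228.04 → 228
rgb(62, 224, 228) = #3EE0E4.

#3EE0E4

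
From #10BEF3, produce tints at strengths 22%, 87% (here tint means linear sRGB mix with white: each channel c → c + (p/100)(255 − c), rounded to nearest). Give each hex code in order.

#10BEF3 is rgb(16, 190, 243).
22%: (16 + 52.58 = 68.58→69, 190 + 14.3 = 204.3→204, 243 + 2.64 = 245.64→246) → #45CCF6
87%: (16 + 207.93 = 223.93→224, 190 + 56.55 = 246.55→247, 243 + 10.44 = 253.44→253) → #E0F7FD

#45CCF6, #E0F7FD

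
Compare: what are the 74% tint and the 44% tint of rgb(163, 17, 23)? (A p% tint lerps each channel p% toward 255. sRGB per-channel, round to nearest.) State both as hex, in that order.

#E7C1C3, #CB7A7D

74% tint:
  R: 163 + 68.08 = 231.08 → 231
  G: 17 + 176.12 = 193.12 → 193
  B: 23 + 171.68 = 194.68 → 195
  → #E7C1C3
44% tint:
  R: 163 + 40.48 = 203.48 → 203
  G: 17 + 0.44×(255−17) = 17 + 104.72 = 121.72 → 122
  B: 23 + 0.44×(255−23) = 23 + 102.08 = 125.08 → 125
  → #CB7A7D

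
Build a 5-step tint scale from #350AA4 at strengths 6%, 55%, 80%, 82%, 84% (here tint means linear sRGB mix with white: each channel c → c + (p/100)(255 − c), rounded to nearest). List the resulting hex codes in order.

#4119A9, #A491D6, #D7CEED, #DBD3EF, #DFD8F0

#350AA4 is rgb(53, 10, 164).
6%: (53 + 12.12 = 65.12→65, 10 + 14.7 = 24.7→25, 164 + 5.46 = 169.46→169) → #4119A9
55%: (53 + 111.1 = 164.1→164, 10 + 134.75 = 144.75→145, 164 + 50.05 = 214.05→214) → #A491D6
80%: (53 + 161.6 = 214.6→215, 10 + 196 = 206→206, 164 + 72.8 = 236.8→237) → #D7CEED
82%: (53 + 165.64 = 218.64→219, 10 + 200.9 = 210.9→211, 164 + 74.62 = 238.62→239) → #DBD3EF
84%: (53 + 169.68 = 222.68→223, 10 + 205.8 = 215.8→216, 164 + 76.44 = 240.44→240) → #DFD8F0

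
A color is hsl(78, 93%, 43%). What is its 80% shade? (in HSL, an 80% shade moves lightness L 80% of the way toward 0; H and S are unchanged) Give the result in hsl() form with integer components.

L moves 80% from 43 toward 0: 43 − 34.4 = 8.6 → 9.
H and S are unchanged.

hsl(78, 93%, 9%)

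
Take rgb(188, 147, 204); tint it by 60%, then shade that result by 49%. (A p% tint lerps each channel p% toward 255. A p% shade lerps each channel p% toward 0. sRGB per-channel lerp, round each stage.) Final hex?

A 60% tint moves each channel 60% toward 255:
  R: 188 + 0.6×(255−188) = 188 + 40.2 = 228.2 → 228
  G: 147 + 0.6×(255−147) = 147 + 64.8 = 211.8 → 212
  B: 204 + 30.6 = 234.6 → 235
After the tint: rgb(228, 212, 235) = #E4D4EB.
A 49% shade moves each channel 49% toward 0:
  R: 228 + 0.49×(0−228) = 228 − 111.72 = 116.28 → 116
  G: 212 − 103.88 = 108.12 → 108
  B: 235 − 115.15 = 119.85 → 120
rgb(116, 108, 120) = #746C78.

#746C78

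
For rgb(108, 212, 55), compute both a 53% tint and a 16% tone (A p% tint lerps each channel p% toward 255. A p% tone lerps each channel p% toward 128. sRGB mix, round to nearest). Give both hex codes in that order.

#baeba1, #6fc743

53% tint:
  R: 108 + 0.53×(255−108) = 108 + 77.91 = 185.91 → 186
  G: 212 + 0.53×(255−212) = 212 + 22.79 = 234.79 → 235
  B: 55 + 0.53×(255−55) = 55 + 106 = 161 → 161
  → #baeba1
16% tone:
  R: 108 + 0.16×(128−108) = 108 + 3.2 = 111.2 → 111
  G: 212 + 0.16×(128−212) = 212 − 13.44 = 198.56 → 199
  B: 55 + 0.16×(128−55) = 55 + 11.68 = 66.68 → 67
  → #6fc743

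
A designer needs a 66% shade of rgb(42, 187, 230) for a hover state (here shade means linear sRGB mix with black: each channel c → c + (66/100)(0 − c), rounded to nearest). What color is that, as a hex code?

#0e404e

A 66% shade moves each channel 66% toward 0:
  R: 42 − 27.72 = 14.28 → 14
  G: 187 + 0.66×(0−187) = 187 − 123.42 = 63.58 → 64
  B: 230 − 151.8 = 78.2 → 78
rgb(14, 64, 78) = #0e404e.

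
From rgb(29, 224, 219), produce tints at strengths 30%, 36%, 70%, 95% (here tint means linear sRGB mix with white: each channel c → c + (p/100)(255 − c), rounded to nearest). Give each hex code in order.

#61E9E6, #6EEBE8, #BBF6F4, #F4FDFD

30%: (29 + 67.8 = 96.8→97, 224 + 9.3 = 233.3→233, 219 + 10.8 = 229.8→230) → #61E9E6
36%: (29 + 81.36 = 110.36→110, 224 + 11.16 = 235.16→235, 219 + 12.96 = 231.96→232) → #6EEBE8
70%: (29 + 158.2 = 187.2→187, 224 + 21.7 = 245.7→246, 219 + 25.2 = 244.2→244) → #BBF6F4
95%: (29 + 214.7 = 243.7→244, 224 + 29.45 = 253.45→253, 219 + 34.2 = 253.2→253) → #F4FDFD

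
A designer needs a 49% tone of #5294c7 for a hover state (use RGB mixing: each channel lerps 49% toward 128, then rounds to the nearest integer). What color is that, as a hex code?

#698aa4

#5294c7 is rgb(82, 148, 199).
Per channel, c → c + 0.49(128 − c):
  R: 82 + 0.49×(128−82) = 82 + 22.54 = 104.54 → 105
  G: 148 + 0.49×(128−148) = 148 − 9.8 = 138.2 → 138
  B: 199 − 34.79 = 164.21 → 164
rgb(105, 138, 164) = #698aa4.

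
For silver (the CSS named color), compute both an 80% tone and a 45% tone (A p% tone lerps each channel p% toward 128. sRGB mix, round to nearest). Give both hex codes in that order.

#8d8d8d, #a3a3a3

CSS silver is rgb(192, 192, 192).
80% tone:
  R: 192 + 0.8×(128−192) = 192 − 51.2 = 140.8 → 141
  G: 192 + 0.8×(128−192) = 192 − 51.2 = 140.8 → 141
  B: 192 + 0.8×(128−192) = 192 − 51.2 = 140.8 → 141
  → #8d8d8d
45% tone:
  R: 192 + 0.45×(128−192) = 192 − 28.8 = 163.2 → 163
  G: 192 − 28.8 = 163.2 → 163
  B: 192 + 0.45×(128−192) = 192 − 28.8 = 163.2 → 163
  → #a3a3a3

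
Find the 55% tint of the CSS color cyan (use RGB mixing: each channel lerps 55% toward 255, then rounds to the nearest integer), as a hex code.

#8CFFFF

CSS cyan is rgb(0, 255, 255).
Lerp each channel 55% toward 255:
  R: 0 + 0.55×(255−0) = 0 + 140.25 = 140.25 → 140
  G: 255 + 0.55×(255−255) = 255 + 0 = 255 → 255
  B: 255 + 0.55×(255−255) = 255 + 0 = 255 → 255
rgb(140, 255, 255) = #8CFFFF.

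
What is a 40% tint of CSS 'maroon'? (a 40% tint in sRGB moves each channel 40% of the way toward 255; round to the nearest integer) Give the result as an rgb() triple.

CSS maroon is rgb(128, 0, 0).
Lerp each channel 40% toward 255:
  R: 128 + 50.8 = 178.8 → 179
  G: 0 + 0.4×(255−0) = 0 + 102 = 102 → 102
  B: 0 + 0.4×(255−0) = 0 + 102 = 102 → 102

rgb(179, 102, 102)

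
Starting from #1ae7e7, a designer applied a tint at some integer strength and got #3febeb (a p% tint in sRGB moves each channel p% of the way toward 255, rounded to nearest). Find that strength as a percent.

16%

#1ae7e7 is rgb(26, 231, 231); #3febeb is rgb(63, 235, 235).
On the R channel (widest range): 63 ≈ 26 + (p/100)(255 − 26), so p ≈ 100×(63 − 26)/(255 − 26) = 3700/229 = 16.16.
p = 16 reproduces all three channels after rounding.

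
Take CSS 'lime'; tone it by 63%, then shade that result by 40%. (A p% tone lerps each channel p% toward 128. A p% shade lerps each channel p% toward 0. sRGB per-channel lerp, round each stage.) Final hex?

#316931

CSS lime is rgb(0, 255, 0).
Per channel, c → c + 0.63(128 − c):
  R: 0 + 0.63×(128−0) = 0 + 80.64 = 80.64 → 81
  G: 255 − 80.01 = 174.99 → 175
  B: 0 + 0.63×(128−0) = 0 + 80.64 = 80.64 → 81
After the tone: rgb(81, 175, 81) = #51AF51.
A 40% shade moves each channel 40% toward 0:
  R: 81 + 0.4×(0−81) = 81 − 32.4 = 48.6 → 49
  G: 175 − 70 = 105 → 105
  B: 81 − 32.4 = 48.6 → 49
rgb(49, 105, 49) = #316931.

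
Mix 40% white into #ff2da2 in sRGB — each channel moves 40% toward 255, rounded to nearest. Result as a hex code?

#ff2da2 is rgb(255, 45, 162).
Per channel, c → c + 0.4(255 − c):
  R: 255 + 0 = 255 → 255
  G: 45 + 84 = 129 → 129
  B: 162 + 37.2 = 199.2 → 199
rgb(255, 129, 199) = #ff81c7.

#ff81c7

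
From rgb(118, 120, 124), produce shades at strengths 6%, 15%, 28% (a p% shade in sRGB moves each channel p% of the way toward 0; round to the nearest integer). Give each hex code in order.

6%: (118 − 7.08 = 110.92→111, 120 − 7.2 = 112.8→113, 124 − 7.44 = 116.56→117) → #6f7175
15%: (118 − 17.7 = 100.3→100, 120 − 18 = 102→102, 124 − 18.6 = 105.4→105) → #646669
28%: (118 − 33.04 = 84.96→85, 120 − 33.6 = 86.4→86, 124 − 34.72 = 89.28→89) → #555659

#6f7175, #646669, #555659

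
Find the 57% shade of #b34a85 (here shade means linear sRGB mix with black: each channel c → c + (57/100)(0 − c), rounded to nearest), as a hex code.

#4d2039

#b34a85 is rgb(179, 74, 133).
A 57% shade moves each channel 57% toward 0:
  R: 179 − 102.03 = 76.97 → 77
  G: 74 − 42.18 = 31.82 → 32
  B: 133 + 0.57×(0−133) = 133 − 75.81 = 57.19 → 57
rgb(77, 32, 57) = #4d2039.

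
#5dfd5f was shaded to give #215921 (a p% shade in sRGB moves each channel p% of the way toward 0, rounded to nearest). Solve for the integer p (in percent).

65%

#5dfd5f is rgb(93, 253, 95); #215921 is rgb(33, 89, 33).
On the G channel (widest range): 89 ≈ 253 + (p/100)(0 − 253), so p ≈ 100×(89 − 253)/(0 − 253) = -16400/-253 = 64.82.
p = 65 reproduces all three channels after rounding.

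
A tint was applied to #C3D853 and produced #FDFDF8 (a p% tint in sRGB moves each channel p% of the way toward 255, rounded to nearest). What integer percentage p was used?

96%

#C3D853 is rgb(195, 216, 83); #FDFDF8 is rgb(253, 253, 248).
On the B channel (widest range): 248 ≈ 83 + (p/100)(255 − 83), so p ≈ 100×(248 − 83)/(255 − 83) = 16500/172 = 95.93.
p = 96 reproduces all three channels after rounding.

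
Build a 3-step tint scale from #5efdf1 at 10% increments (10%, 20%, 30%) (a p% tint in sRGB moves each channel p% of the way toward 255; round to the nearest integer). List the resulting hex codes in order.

#6efdf2, #7efdf4, #8efef5

#5efdf1 is rgb(94, 253, 241).
10%: (94 + 16.1 = 110.1→110, 253→253, 241 + 1.4 = 242.4→242) → #6efdf2
20%: (94 + 32.2 = 126.2→126, 253→253, 241 + 2.8 = 243.8→244) → #7efdf4
30%: (94 + 48.3 = 142.3→142, 253 + 0.6 = 253.6→254, 241 + 4.2 = 245.2→245) → #8efef5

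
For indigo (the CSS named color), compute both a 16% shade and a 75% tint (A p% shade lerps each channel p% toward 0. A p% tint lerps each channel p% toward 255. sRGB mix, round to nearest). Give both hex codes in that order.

CSS indigo is rgb(75, 0, 130).
16% shade:
  R: 75 + 0.16×(0−75) = 75 − 12 = 63 → 63
  G: 0 + 0.16×(0−0) = 0 + 0 = 0 → 0
  B: 130 + 0.16×(0−130) = 130 − 20.8 = 109.2 → 109
  → #3F006D
75% tint:
  R: 75 + 0.75×(255−75) = 75 + 135 = 210 → 210
  G: 0 + 0.75×(255−0) = 0 + 191.25 = 191.25 → 191
  B: 130 + 0.75×(255−130) = 130 + 93.75 = 223.75 → 224
  → #D2BFE0

#3F006D, #D2BFE0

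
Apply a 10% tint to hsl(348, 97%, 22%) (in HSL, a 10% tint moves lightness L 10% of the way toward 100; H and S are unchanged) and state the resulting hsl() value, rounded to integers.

hsl(348, 97%, 30%)

L moves 10% from 22 toward 100: 22 + 7.8 = 29.8 → 30.
H and S are unchanged.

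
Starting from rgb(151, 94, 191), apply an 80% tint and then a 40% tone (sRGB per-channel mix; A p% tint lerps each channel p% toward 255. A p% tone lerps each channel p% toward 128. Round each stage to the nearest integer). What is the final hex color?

Per channel, c → c + 0.8(255 − c):
  R: 151 + 0.8×(255−151) = 151 + 83.2 = 234.2 → 234
  G: 94 + 0.8×(255−94) = 94 + 128.8 = 222.8 → 223
  B: 191 + 0.8×(255−191) = 191 + 51.2 = 242.2 → 242
After the tint: rgb(234, 223, 242) = #eadff2.
A 40% tone moves each channel 40% toward 128:
  R: 234 + 0.4×(128−234) = 234 − 42.4 = 191.6 → 192
  G: 223 + 0.4×(128−223) = 223 − 38 = 185 → 185
  B: 242 + 0.4×(128−242) = 242 − 45.6 = 196.4 → 196
rgb(192, 185, 196) = #c0b9c4.

#c0b9c4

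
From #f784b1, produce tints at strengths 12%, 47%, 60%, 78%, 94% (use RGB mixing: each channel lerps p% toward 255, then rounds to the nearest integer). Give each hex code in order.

#f893ba, #fbbed6, #fccee0, #fde4ee, #fff8fa

#f784b1 is rgb(247, 132, 177).
12%: (247 + 0.96 = 247.96→248, 132 + 14.76 = 146.76→147, 177 + 9.36 = 186.36→186) → #f893ba
47%: (247 + 3.76 = 250.76→251, 132 + 57.81 = 189.81→190, 177 + 36.66 = 213.66→214) → #fbbed6
60%: (247 + 4.8 = 251.8→252, 132 + 73.8 = 205.8→206, 177 + 46.8 = 223.8→224) → #fccee0
78%: (247 + 6.24 = 253.24→253, 132 + 95.94 = 227.94→228, 177 + 60.84 = 237.84→238) → #fde4ee
94%: (247 + 7.52 = 254.52→255, 132 + 115.62 = 247.62→248, 177 + 73.32 = 250.32→250) → #fff8fa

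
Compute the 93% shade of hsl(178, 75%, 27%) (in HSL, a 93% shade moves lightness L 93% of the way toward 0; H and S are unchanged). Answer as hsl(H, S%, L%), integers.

L moves 93% from 27 toward 0: 27 − 25.11 = 1.89 → 2.
H and S are unchanged.

hsl(178, 75%, 2%)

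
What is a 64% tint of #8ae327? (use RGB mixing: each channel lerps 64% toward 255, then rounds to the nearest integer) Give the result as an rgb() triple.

#8ae327 is rgb(138, 227, 39).
Lerp each channel 64% toward 255:
  R: 138 + 0.64×(255−138) = 138 + 74.88 = 212.88 → 213
  G: 227 + 0.64×(255−227) = 227 + 17.92 = 244.92 → 245
  B: 39 + 138.24 = 177.24 → 177

rgb(213, 245, 177)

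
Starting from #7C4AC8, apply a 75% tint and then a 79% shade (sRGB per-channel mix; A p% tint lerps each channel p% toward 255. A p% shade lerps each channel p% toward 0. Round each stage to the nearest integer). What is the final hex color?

#2F2C33

#7C4AC8 is rgb(124, 74, 200).
Lerp each channel 75% toward 255:
  R: 124 + 98.25 = 222.25 → 222
  G: 74 + 0.75×(255−74) = 74 + 135.75 = 209.75 → 210
  B: 200 + 41.25 = 241.25 → 241
After the tint: rgb(222, 210, 241) = #DED2F1.
Per channel, c → c + 0.79(0 − c):
  R: 222 + 0.79×(0−222) = 222 − 175.38 = 46.62 → 47
  G: 210 − 165.9 = 44.1 → 44
  B: 241 + 0.79×(0−241) = 241 − 190.39 = 50.61 → 51
rgb(47, 44, 51) = #2F2C33.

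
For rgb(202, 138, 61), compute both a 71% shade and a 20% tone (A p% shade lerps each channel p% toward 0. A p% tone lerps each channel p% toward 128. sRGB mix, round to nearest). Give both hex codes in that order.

#3B2812, #BB884A

71% shade:
  R: 202 + 0.71×(0−202) = 202 − 143.42 = 58.58 → 59
  G: 138 + 0.71×(0−138) = 138 − 97.98 = 40.02 → 40
  B: 61 − 43.31 = 17.69 → 18
  → #3B2812
20% tone:
  R: 202 + 0.2×(128−202) = 202 − 14.8 = 187.2 → 187
  G: 138 − 2 = 136 → 136
  B: 61 + 13.4 = 74.4 → 74
  → #BB884A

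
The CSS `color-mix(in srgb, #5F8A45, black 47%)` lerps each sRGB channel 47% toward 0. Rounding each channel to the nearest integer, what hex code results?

#324925

#5F8A45 is rgb(95, 138, 69).
Per channel, c → c + 0.47(0 − c):
  R: 95 + 0.47×(0−95) = 95 − 44.65 = 50.35 → 50
  G: 138 + 0.47×(0−138) = 138 − 64.86 = 73.14 → 73
  B: 69 − 32.43 = 36.57 → 37
rgb(50, 73, 37) = #324925.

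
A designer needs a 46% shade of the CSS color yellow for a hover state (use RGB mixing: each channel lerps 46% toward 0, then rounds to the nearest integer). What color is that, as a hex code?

CSS yellow is rgb(255, 255, 0).
Per channel, c → c + 0.46(0 − c):
  R: 255 − 117.3 = 137.7 → 138
  G: 255 + 0.46×(0−255) = 255 − 117.3 = 137.7 → 138
  B: 0 + 0.46×(0−0) = 0 + 0 = 0 → 0
rgb(138, 138, 0) = #8a8a00.

#8a8a00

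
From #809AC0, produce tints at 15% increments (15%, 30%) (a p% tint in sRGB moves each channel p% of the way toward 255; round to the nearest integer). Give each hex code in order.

#93A9C9, #A6B8D3

#809AC0 is rgb(128, 154, 192).
15%: (128 + 19.05 = 147.05→147, 154 + 15.15 = 169.15→169, 192 + 9.45 = 201.45→201) → #93A9C9
30%: (128 + 38.1 = 166.1→166, 154 + 30.3 = 184.3→184, 192 + 18.9 = 210.9→211) → #A6B8D3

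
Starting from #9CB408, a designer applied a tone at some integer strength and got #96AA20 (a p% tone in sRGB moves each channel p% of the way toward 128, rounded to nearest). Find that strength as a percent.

#9CB408 is rgb(156, 180, 8); #96AA20 is rgb(150, 170, 32).
On the B channel (widest range): 32 ≈ 8 + (p/100)(128 − 8), so p ≈ 100×(32 − 8)/(128 − 8) = 2400/120 = 20.00.
p = 20 reproduces all three channels after rounding.

20%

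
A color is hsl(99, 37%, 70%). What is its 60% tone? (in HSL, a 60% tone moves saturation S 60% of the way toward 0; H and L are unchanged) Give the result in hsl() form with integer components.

S moves 60% from 37 toward 0: 37 − 22.2 = 14.8 → 15.
H and L are unchanged.

hsl(99, 15%, 70%)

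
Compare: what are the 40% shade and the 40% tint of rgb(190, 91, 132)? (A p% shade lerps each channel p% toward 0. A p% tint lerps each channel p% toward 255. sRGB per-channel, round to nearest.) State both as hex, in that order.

#72374f, #d89db5

40% shade:
  R: 190 − 76 = 114 → 114
  G: 91 + 0.4×(0−91) = 91 − 36.4 = 54.6 → 55
  B: 132 + 0.4×(0−132) = 132 − 52.8 = 79.2 → 79
  → #72374f
40% tint:
  R: 190 + 26 = 216 → 216
  G: 91 + 0.4×(255−91) = 91 + 65.6 = 156.6 → 157
  B: 132 + 0.4×(255−132) = 132 + 49.2 = 181.2 → 181
  → #d89db5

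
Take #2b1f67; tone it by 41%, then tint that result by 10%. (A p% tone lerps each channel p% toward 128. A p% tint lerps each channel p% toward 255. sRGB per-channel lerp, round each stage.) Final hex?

#60597f

#2b1f67 is rgb(43, 31, 103).
Lerp each channel 41% toward 128:
  R: 43 + 34.85 = 77.85 → 78
  G: 31 + 0.41×(128−31) = 31 + 39.77 = 70.77 → 71
  B: 103 + 0.41×(128−103) = 103 + 10.25 = 113.25 → 113
After the tone: rgb(78, 71, 113) = #4e4771.
A 10% tint moves each channel 10% toward 255:
  R: 78 + 0.1×(255−78) = 78 + 17.7 = 95.7 → 96
  G: 71 + 0.1×(255−71) = 71 + 18.4 = 89.4 → 89
  B: 113 + 0.1×(255−113) = 113 + 14.2 = 127.2 → 127
rgb(96, 89, 127) = #60597f.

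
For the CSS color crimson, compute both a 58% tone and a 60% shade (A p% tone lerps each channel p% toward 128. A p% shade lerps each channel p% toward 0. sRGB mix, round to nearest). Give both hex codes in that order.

CSS crimson is rgb(220, 20, 60).
58% tone:
  R: 220 + 0.58×(128−220) = 220 − 53.36 = 166.64 → 167
  G: 20 + 0.58×(128−20) = 20 + 62.64 = 82.64 → 83
  B: 60 + 39.44 = 99.44 → 99
  → #A75363
60% shade:
  R: 220 − 132 = 88 → 88
  G: 20 + 0.6×(0−20) = 20 − 12 = 8 → 8
  B: 60 + 0.6×(0−60) = 60 − 36 = 24 → 24
  → #580818

#A75363, #580818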